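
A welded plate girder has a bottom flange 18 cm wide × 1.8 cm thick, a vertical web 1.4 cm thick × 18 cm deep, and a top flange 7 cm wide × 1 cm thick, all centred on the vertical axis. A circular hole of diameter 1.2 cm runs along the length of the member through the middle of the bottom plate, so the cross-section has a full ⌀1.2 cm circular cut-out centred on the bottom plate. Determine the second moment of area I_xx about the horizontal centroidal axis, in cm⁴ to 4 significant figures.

Decompose the section into non-overlapping parts with the origin at the bottom-left of its bounding rectangle.
Bottom plate: 18 × 1.8, A = 32.4 cm², y = 0.9 cm, Ī = 8.748 cm⁴.
Web plate: 1.4 × 18, A = 25.2 cm², y = 10.8 cm, Ī = 680.4 cm⁴.
Top plate: 7 × 1, A = 7 cm², y = 20.3 cm, Ī = 0.583333 cm⁴.
Hole (subtracted): ⌀1.2, A = 1.13097 cm², y = 0.9 cm, Ī = 0.101788 cm⁴.
Centroid: ȳ = ΣA·y / ΣA = 6.97036 cm.
Transfer each piece to the horizontal centroidal axis using Ī + A·d² with d = y − 6.97036:
  bottom plate: d = -6.07036 cm → contributes +1202.67 cm⁴
  web plate: d = 3.82964 cm → contributes +1049.99 cm⁴
  top plate: d = 13.3296 cm → contributes +1244.34 cm⁴
  hole: d = -6.07036 cm → contributes −41.7774 cm⁴
Total I = 3455.21 cm⁴.

I_xx ≈ 3455 cm⁴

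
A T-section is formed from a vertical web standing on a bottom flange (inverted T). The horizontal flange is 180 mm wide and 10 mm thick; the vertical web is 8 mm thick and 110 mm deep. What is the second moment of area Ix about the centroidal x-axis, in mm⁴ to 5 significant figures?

Treat the section as a set of non-overlapping primitives; coordinates are from the bounding-box lower-left.
Flange: 180 × 10, A = 1 800 mm², y = 5 mm, Ī = 15 000 mm⁴.
Web: 8 × 110, A = 880 mm², y = 65 mm, Ī = 887333.3 mm⁴.
Centroid: ȳ = ΣA·y / ΣA = 24.70149 mm.
Transfer each piece to the centroidal x-axis using Ī + A·d² with d = y − 24.70149:
  flange: d = -19.70149 mm → contributes +713667.9 mm⁴
  web: d = 40.29851 mm → contributes +2 316 427 mm⁴
Total I = 3 030 095 mm⁴.

Ix ≈ 3.0301 × 10⁶ mm⁴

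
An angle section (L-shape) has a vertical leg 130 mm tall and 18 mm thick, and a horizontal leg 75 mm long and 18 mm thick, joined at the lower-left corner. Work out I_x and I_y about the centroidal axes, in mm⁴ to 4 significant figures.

I_x ≈ 5.560 × 10⁶ mm⁴, I_y ≈ 1.344 × 10⁶ mm⁴

Break the section into simple shapes (no overlaps), measuring from the bottom-left corner of the bounding box.
Vertical leg: 18 × 130, A = 2 340 mm², y = 65 mm, Ī = 3 295 500 mm⁴.
Horizontal leg (remainder): 57 × 18, A = 1 026 mm², y = 9 mm, Ī = 27 702 mm⁴.
Centroid: ȳ = ΣA·y / ΣA = 47.9305 mm.
Transfer each piece to the centroidal x-axis using Ī + A·d² with d = y − 47.9305:
  vertical leg: d = 17.0695 mm → contributes +3 977 302 mm⁴
  horizontal leg (remainder): d = -38.9305 mm → contributes +1 582 690 mm⁴
Total I = 5 559 992 mm⁴.
For the y-axis: x̄ = 20.4305 mm.
Repeating about the centroidal y-axis gives I_y = 1 343 994 mm⁴.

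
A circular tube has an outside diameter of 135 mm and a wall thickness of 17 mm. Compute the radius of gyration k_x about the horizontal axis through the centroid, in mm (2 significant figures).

Treat the section as a set of non-overlapping primitives; coordinates are from the bounding-box lower-left.
Outer circle: ⌀135, A = 14 314 mm², y = 67.5 mm, Ī = 16 304 406 mm⁴.
Bore (subtracted): ⌀101, A = 8 012 mm², y = 67.5 mm, Ī = 5 108 053 mm⁴.
By symmetry the centroid is at mid-height, ȳ = 67.5 mm.
All pieces are centred on the horizontal axis through the centroid, so I = ΣĪ (holes subtracted) = 11 196 353 mm⁴.
Radius of gyration: k = √(I/A) = √(11 196 353 / 6 302) = 42.15 mm.

k_x ≈ 42 mm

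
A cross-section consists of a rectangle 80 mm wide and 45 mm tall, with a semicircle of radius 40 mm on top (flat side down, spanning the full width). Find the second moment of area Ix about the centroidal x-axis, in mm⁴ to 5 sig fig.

Decompose the section into non-overlapping parts with the origin at the bottom-left of its bounding rectangle.
Rectangular body: 80 × 45, A = 3 600 mm², y = 22.5 mm, Ī = 607 500 mm⁴.
Semicircular cap: semicircle r = 40, A = 2513.274 mm², y = 61.97653 mm, Ī = 280977.8 mm⁴.
Centroid: ȳ = ΣA·y / ΣA = 38.72949 mm.
Transfer each piece to the centroidal x-axis using Ī + A·d² with d = y − 38.72949:
  rectangular body: d = -16.22949 mm → contributes +1 555 727 mm⁴
  semicircular cap: d = 23.24704 mm → contributes +1 639 213 mm⁴
Total I = 3 194 940 mm⁴.

Ix ≈ 3.1949 × 10⁶ mm⁴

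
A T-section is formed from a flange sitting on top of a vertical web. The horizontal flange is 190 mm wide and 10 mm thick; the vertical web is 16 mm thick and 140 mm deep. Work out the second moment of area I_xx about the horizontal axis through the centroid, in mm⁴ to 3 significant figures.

I_xx ≈ 9.46 × 10⁶ mm⁴

Break the section into simple shapes (no overlaps), measuring from the bottom-left corner of the bounding box.
Flange: 190 × 10, A = 1 900 mm², y = 145 mm, Ī = 15 833 mm⁴.
Web: 16 × 140, A = 2 240 mm², y = 70 mm, Ī = 3 658 667 mm⁴.
Centroid: ȳ = ΣA·y / ΣA = 104.42 mm.
Transfer each piece to the horizontal axis through the centroid using Ī + A·d² with d = y − 104.42:
  flange: d = 40.58 mm → contributes +3 144 588 mm⁴
  web: d = -34.42 mm → contributes +6 312 521 mm⁴
Total I = 9 457 109 mm⁴.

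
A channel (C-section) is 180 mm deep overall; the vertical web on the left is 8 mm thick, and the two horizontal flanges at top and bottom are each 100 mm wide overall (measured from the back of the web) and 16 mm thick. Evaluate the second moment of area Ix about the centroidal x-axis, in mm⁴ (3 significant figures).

Decompose the section into non-overlapping parts with the origin at the bottom-left of its bounding rectangle.
Web: 8 × 180, A = 1 440 mm², y = 90 mm, Ī = 3 888 000 mm⁴.
Top flange (beyond web): 92 × 16, A = 1 472 mm², y = 172 mm, Ī = 31 403 mm⁴.
Bottom flange (beyond web): 92 × 16, A = 1 472 mm², y = 8 mm, Ī = 31 403 mm⁴.
By symmetry the centroid is at mid-height, ȳ = 90 mm.
Transfer each piece to the centroidal x-axis using Ī + A·d² with d = y − 90:
  web: d = 0 mm → contributes +3 888 000 mm⁴
  top flange (beyond web): d = 82 mm → contributes +9 929 131 mm⁴
  bottom flange (beyond web): d = -82 mm → contributes +9 929 131 mm⁴
Total I = 23 746 261 mm⁴.

Ix ≈ 2.37 × 10⁷ mm⁴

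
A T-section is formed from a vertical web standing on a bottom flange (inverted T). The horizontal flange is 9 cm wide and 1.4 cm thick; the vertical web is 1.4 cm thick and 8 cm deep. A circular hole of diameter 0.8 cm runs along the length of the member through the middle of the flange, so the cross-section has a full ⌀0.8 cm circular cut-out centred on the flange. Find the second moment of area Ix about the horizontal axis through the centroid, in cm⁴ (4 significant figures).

Ix ≈ 190.2 cm⁴

Decompose the section into non-overlapping parts with the origin at the bottom-left of its bounding rectangle.
Flange: 9 × 1.4, A = 12.6 cm², y = 0.7 cm, Ī = 2.058 cm⁴.
Web: 1.4 × 8, A = 11.2 cm², y = 5.4 cm, Ī = 59.7333 cm⁴.
Hole (subtracted): ⌀0.8, A = 0.502655 cm², y = 0.7 cm, Ī = 0.0201062 cm⁴.
Centroid: ȳ = ΣA·y / ΣA = 2.95948 cm.
Transfer each piece to the horizontal axis through the centroid using Ī + A·d² with d = y − 2.95948:
  flange: d = -2.25948 cm → contributes +66.3844 cm⁴
  web: d = 2.44052 cm → contributes +126.442 cm⁴
  hole: d = -2.25948 cm → contributes −2.5863 cm⁴
Total I = 190.24 cm⁴.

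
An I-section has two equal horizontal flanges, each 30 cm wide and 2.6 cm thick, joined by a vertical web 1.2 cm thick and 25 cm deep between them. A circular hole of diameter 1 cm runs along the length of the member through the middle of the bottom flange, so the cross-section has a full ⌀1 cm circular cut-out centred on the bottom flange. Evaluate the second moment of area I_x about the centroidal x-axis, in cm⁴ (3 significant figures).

Treat the section as a set of non-overlapping primitives; coordinates are from the bounding-box lower-left.
Bottom flange: 30 × 2.6, A = 78 cm², y = 1.3 cm, Ī = 43.94 cm⁴.
Web: 1.2 × 25, A = 30 cm², y = 15.1 cm, Ī = 1562.5 cm⁴.
Top flange: 30 × 2.6, A = 78 cm², y = 28.9 cm, Ī = 43.94 cm⁴.
Hole (subtracted): ⌀1, A = 0.7854 cm², y = 1.3 cm, Ī = 0.049087 cm⁴.
Centroid: ȳ = ΣA·y / ΣA = 15.159 cm.
Transfer each piece to the centroidal x-axis using Ī + A·d² with d = y − 15.159:
  bottom flange: d = -13.859 cm → contributes +15 025 cm⁴
  web: d = -0.058519 cm → contributes +1562.6 cm⁴
  top flange: d = 13.741 cm → contributes +14 773 cm⁴
  hole: d = -13.859 cm → contributes −150.89 cm⁴
Total I = 31 209 cm⁴.

I_x ≈ 3.12 × 10⁴ cm⁴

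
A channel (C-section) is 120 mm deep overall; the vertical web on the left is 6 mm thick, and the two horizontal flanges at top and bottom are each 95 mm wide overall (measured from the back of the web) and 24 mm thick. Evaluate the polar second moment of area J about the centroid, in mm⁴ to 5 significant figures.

J ≈ 1.5124 × 10⁷ mm⁴

Decompose the section into non-overlapping parts with the origin at the bottom-left of its bounding rectangle.
Web: 6 × 120, A = 720 mm², y = 60 mm, Ī = 864 000 mm⁴.
Top flange (beyond web): 89 × 24, A = 2 136 mm², y = 108 mm, Ī = 102 528 mm⁴.
Bottom flange (beyond web): 89 × 24, A = 2 136 mm², y = 12 mm, Ī = 102 528 mm⁴.
By symmetry the centroid is at mid-height, ȳ = 60 mm.
Transfer each piece to the centroidal x-axis using Ī + A·d² with d = y − 60:
  web: d = 0 mm → contributes +864 000 mm⁴
  top flange (beyond web): d = 48 mm → contributes +5 023 872 mm⁴
  bottom flange (beyond web): d = -48 mm → contributes +5 023 872 mm⁴
Total I = 10 911 744 mm⁴.
For the y-axis: x̄ = 43.64904 mm.
Repeating about the centroidal y-axis gives I_y = 4 212 233 mm⁴.
Polar second moment: J = I_x + I_y = 15 123 977 mm⁴.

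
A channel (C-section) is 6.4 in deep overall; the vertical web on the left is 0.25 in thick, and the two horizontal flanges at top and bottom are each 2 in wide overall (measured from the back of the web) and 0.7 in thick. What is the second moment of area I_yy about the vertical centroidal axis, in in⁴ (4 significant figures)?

I_yy ≈ 1.601 in⁴

Treat the section as a set of non-overlapping primitives; coordinates are from the bounding-box lower-left.
Web: 0.25 × 6.4, A = 1.6 in², x = 0.125 in, Ī = 0.00833333 in⁴.
Top flange (beyond web): 1.75 × 0.7, A = 1.225 in², x = 1.125 in, Ī = 0.31263 in⁴.
Bottom flange (beyond web): 1.75 × 0.7, A = 1.225 in², x = 1.125 in, Ī = 0.31263 in⁴.
Centroid: x̄ = ΣA·x / ΣA = 0.729938 in.
Transfer each piece to the vertical centroidal axis using Ī + A·d² with d = x − 0.729938:
  web: d = -0.604938 in → contributes +0.593854 in⁴
  top flange (beyond web): d = 0.395062 in → contributes +0.503821 in⁴
  bottom flange (beyond web): d = 0.395062 in → contributes +0.503821 in⁴
Total I = 1.60149 in⁴.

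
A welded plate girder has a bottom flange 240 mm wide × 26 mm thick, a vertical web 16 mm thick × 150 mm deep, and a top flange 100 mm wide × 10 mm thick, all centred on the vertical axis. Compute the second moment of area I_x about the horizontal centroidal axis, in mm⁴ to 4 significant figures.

Decompose the section into non-overlapping parts with the origin at the bottom-left of its bounding rectangle.
Bottom plate: 240 × 26, A = 6 240 mm², y = 13 mm, Ī = 351 520 mm⁴.
Web plate: 16 × 150, A = 2 400 mm², y = 101 mm, Ī = 4 500 000 mm⁴.
Top plate: 100 × 10, A = 1 000 mm², y = 181 mm, Ī = 8333.33 mm⁴.
Centroid: ȳ = ΣA·y / ΣA = 52.3361 mm.
Transfer each piece to the horizontal centroidal axis using Ī + A·d² with d = y − 52.3361:
  bottom plate: d = -39.3361 mm → contributes +10 006 851 mm⁴
  web plate: d = 48.6639 mm → contributes +10 183 620 mm⁴
  top plate: d = 128.664 mm → contributes +16 562 733 mm⁴
Total I = 36 753 204 mm⁴.

I_x ≈ 3.675 × 10⁷ mm⁴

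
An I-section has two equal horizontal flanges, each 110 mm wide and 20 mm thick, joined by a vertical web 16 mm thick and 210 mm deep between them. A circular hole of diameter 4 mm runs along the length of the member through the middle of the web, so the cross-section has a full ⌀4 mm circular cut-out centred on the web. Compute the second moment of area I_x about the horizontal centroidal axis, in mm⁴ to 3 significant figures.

Break the section into simple shapes (no overlaps), measuring from the bottom-left corner of the bounding box.
Bottom flange: 110 × 20, A = 2 200 mm², y = 10 mm, Ī = 73 333 mm⁴.
Web: 16 × 210, A = 3 360 mm², y = 125 mm, Ī = 12 348 000 mm⁴.
Top flange: 110 × 20, A = 2 200 mm², y = 240 mm, Ī = 73 333 mm⁴.
Hole (subtracted): ⌀4, A = 12.566 mm², y = 125 mm, Ī = 12.566 mm⁴.
By symmetry the centroid is at mid-height, ȳ = 125 mm.
Transfer each piece to the horizontal centroidal axis using Ī + A·d² with d = y − 125:
  bottom flange: d = -115 mm → contributes +29 168 333 mm⁴
  web: d = 0 mm → contributes +12 348 000 mm⁴
  top flange: d = 115 mm → contributes +29 168 333 mm⁴
  hole: d = 0 mm → contributes −12.566 mm⁴
Total I = 70 684 654 mm⁴.

I_x ≈ 7.07 × 10⁷ mm⁴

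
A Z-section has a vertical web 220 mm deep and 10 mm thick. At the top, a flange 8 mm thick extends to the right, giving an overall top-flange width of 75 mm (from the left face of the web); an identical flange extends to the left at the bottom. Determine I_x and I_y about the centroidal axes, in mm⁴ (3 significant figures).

Treat the section as a set of non-overlapping primitives; coordinates are from the bounding-box lower-left.
Web: 10 × 220, A = 2 200 mm², y = 110 mm, Ī = 8 873 333 mm⁴.
Top flange (beyond web): 65 × 8, A = 520 mm², y = 216 mm, Ī = 2773.3 mm⁴.
Bottom flange (beyond web): 65 × 8, A = 520 mm², y = 4 mm, Ī = 2773.3 mm⁴.
Centroid: ȳ = ΣA·y / ΣA = 110 mm.
Transfer each piece to the centroidal x-axis using Ī + A·d² with d = y − 110:
  web: d = 0 mm → contributes +8 873 333 mm⁴
  top flange (beyond web): d = 106 mm → contributes +5 845 493 mm⁴
  bottom flange (beyond web): d = -106 mm → contributes +5 845 493 mm⁴
Total I = 20 564 320 mm⁴.
For the y-axis: x̄ = 70 mm.
Repeating about the centroidal y-axis gives I_y = 1 847 000 mm⁴.

I_x ≈ 2.06 × 10⁷ mm⁴, I_y ≈ 1.85 × 10⁶ mm⁴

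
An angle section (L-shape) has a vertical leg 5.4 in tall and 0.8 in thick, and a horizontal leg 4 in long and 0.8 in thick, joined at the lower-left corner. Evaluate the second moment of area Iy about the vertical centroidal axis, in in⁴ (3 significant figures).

Iy ≈ 8.84 in⁴

Break the section into simple shapes (no overlaps), measuring from the bottom-left corner of the bounding box.
Vertical leg: 0.8 × 5.4, A = 4.32 in², x = 0.4 in, Ī = 0.2304 in⁴.
Horizontal leg (remainder): 3.2 × 0.8, A = 2.56 in², x = 2.4 in, Ī = 2.1845 in⁴.
Centroid: x̄ = ΣA·x / ΣA = 1.1442 in.
Transfer each piece to the vertical centroidal axis using Ī + A·d² with d = x − 1.1442:
  vertical leg: d = -0.74419 in → contributes +2.6229 in⁴
  horizontal leg (remainder): d = 1.2558 in → contributes +6.2218 in⁴
Total I = 8.8447 in⁴.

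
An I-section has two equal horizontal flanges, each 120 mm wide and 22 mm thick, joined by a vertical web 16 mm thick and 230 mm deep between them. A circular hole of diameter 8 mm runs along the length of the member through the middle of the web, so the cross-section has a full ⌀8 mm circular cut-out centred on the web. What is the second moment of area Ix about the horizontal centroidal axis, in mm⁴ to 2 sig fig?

Ix ≈ 1.0 × 10⁸ mm⁴

Break the section into simple shapes (no overlaps), measuring from the bottom-left corner of the bounding box.
Bottom flange: 120 × 22, A = 2 640 mm², y = 11 mm, Ī = 106 480 mm⁴.
Web: 16 × 230, A = 3 680 mm², y = 137 mm, Ī = 16 222 667 mm⁴.
Top flange: 120 × 22, A = 2 640 mm², y = 263 mm, Ī = 106 480 mm⁴.
Hole (subtracted): ⌀8, A = 50.27 mm², y = 137 mm, Ī = 201.1 mm⁴.
By symmetry the centroid is at mid-height, ȳ = 137 mm.
Transfer each piece to the horizontal centroidal axis using Ī + A·d² with d = y − 137:
  bottom flange: d = -126 mm → contributes +42 019 120 mm⁴
  web: d = 0 mm → contributes +16 222 667 mm⁴
  top flange: d = 126 mm → contributes +42 019 120 mm⁴
  hole: d = 0 mm → contributes −201.1 mm⁴
Total I = 100 260 706 mm⁴.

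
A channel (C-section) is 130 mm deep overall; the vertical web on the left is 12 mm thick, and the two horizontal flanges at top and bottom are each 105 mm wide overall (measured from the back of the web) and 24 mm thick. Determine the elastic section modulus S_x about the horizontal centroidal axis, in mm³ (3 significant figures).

S_x ≈ 2.30 × 10⁵ mm³

Split into non-overlapping primitives; take the origin at the lower-left of the bounding box.
Web: 12 × 130, A = 1 560 mm², y = 65 mm, Ī = 2 197 000 mm⁴.
Top flange (beyond web): 93 × 24, A = 2 232 mm², y = 118 mm, Ī = 107 136 mm⁴.
Bottom flange (beyond web): 93 × 24, A = 2 232 mm², y = 12 mm, Ī = 107 136 mm⁴.
By symmetry the centroid is at mid-height, ȳ = 65 mm.
Transfer each piece to the horizontal centroidal axis using Ī + A·d² with d = y − 65:
  web: d = 0 mm → contributes +2 197 000 mm⁴
  top flange (beyond web): d = 53 mm → contributes +6 376 824 mm⁴
  bottom flange (beyond web): d = -53 mm → contributes +6 376 824 mm⁴
Total I = 14 950 648 mm⁴.
Extreme fibre distance c = 65 mm; S = I/c = 230 010 mm³.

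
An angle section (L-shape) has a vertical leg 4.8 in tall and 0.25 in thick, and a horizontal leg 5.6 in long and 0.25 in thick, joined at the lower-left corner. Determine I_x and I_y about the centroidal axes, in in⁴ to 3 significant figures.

I_x ≈ 5.58 in⁴, I_y ≈ 8.16 in⁴

Decompose the section into non-overlapping parts with the origin at the bottom-left of its bounding rectangle.
Vertical leg: 0.25 × 4.8, A = 1.2 in², y = 2.4 in, Ī = 2.304 in⁴.
Horizontal leg (remainder): 5.35 × 0.25, A = 1.3375 in², y = 0.125 in, Ī = 0.0069661 in⁴.
Centroid: ȳ = ΣA·y / ΣA = 1.2009 in.
Transfer each piece to the centroidal x-axis using Ī + A·d² with d = y − 1.2009:
  vertical leg: d = 1.1991 in → contributes +4.0295 in⁴
  horizontal leg (remainder): d = -1.0759 in → contributes +1.5551 in⁴
Total I = 5.5846 in⁴.
For the y-axis: x̄ = 1.6009 in.
Repeating about the centroidal y-axis gives I_y = 8.1554 in⁴.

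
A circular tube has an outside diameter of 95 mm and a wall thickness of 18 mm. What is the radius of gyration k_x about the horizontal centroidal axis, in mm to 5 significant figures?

k_x ≈ 27.958 mm

Break the section into simple shapes (no overlaps), measuring from the bottom-left corner of the bounding box.
Outer circle: ⌀95, A = 7088.218 mm², y = 47.5 mm, Ī = 3 998 198 mm⁴.
Bore (subtracted): ⌀59, A = 2733.971 mm², y = 47.5 mm, Ī = 594809.6 mm⁴.
By symmetry the centroid is at mid-height, ȳ = 47.5 mm.
All pieces are centred on the horizontal centroidal axis, so I = ΣĪ (holes subtracted) = 3 403 389 mm⁴.
Radius of gyration: k = √(I/A) = √(3 403 389 / 4354.247) = 27.95756 mm.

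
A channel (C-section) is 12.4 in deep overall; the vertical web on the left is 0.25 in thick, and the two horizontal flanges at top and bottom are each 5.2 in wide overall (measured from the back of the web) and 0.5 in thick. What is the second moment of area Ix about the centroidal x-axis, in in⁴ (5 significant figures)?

Split into non-overlapping primitives; take the origin at the lower-left of the bounding box.
Web: 0.25 × 12.4, A = 3.1 in², y = 6.2 in, Ī = 39.72133 in⁴.
Top flange (beyond web): 4.95 × 0.5, A = 2.475 in², y = 12.15 in, Ī = 0.0515625 in⁴.
Bottom flange (beyond web): 4.95 × 0.5, A = 2.475 in², y = 0.25 in, Ī = 0.0515625 in⁴.
By symmetry the centroid is at mid-height, ȳ = 6.2 in.
Transfer each piece to the centroidal x-axis using Ī + A·d² with d = y − 6.2:
  web: d = 0 in → contributes +39.72133 in⁴
  top flange (beyond web): d = 5.95 in → contributes +87.67275 in⁴
  bottom flange (beyond web): d = -5.95 in → contributes +87.67275 in⁴
Total I = 215.0668 in⁴.

Ix ≈ 215.07 in⁴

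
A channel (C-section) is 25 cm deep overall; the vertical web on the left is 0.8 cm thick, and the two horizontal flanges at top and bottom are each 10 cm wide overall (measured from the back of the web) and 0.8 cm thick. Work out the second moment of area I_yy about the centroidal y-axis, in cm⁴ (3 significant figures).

Split into non-overlapping primitives; take the origin at the lower-left of the bounding box.
Web: 0.8 × 25, A = 20 cm², x = 0.4 cm, Ī = 1.0667 cm⁴.
Top flange (beyond web): 9.2 × 0.8, A = 7.36 cm², x = 5.4 cm, Ī = 51.913 cm⁴.
Bottom flange (beyond web): 9.2 × 0.8, A = 7.36 cm², x = 5.4 cm, Ī = 51.913 cm⁴.
Centroid: x̄ = ΣA·x / ΣA = 2.5198 cm.
Transfer each piece to the centroidal y-axis using Ī + A·d² with d = x − 2.5198:
  web: d = -2.1198 cm → contributes +90.939 cm⁴
  top flange (beyond web): d = 2.8802 cm → contributes +112.97 cm⁴
  bottom flange (beyond web): d = 2.8802 cm → contributes +112.97 cm⁴
Total I = 316.87 cm⁴.

I_yy ≈ 317 cm⁴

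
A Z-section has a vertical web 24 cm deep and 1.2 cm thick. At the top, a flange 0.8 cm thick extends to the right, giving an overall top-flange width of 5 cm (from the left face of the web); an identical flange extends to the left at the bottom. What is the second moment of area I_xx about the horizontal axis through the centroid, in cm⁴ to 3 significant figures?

Split into non-overlapping primitives; take the origin at the lower-left of the bounding box.
Web: 1.2 × 24, A = 28.8 cm², y = 12 cm, Ī = 1382.4 cm⁴.
Top flange (beyond web): 3.8 × 0.8, A = 3.04 cm², y = 23.6 cm, Ī = 0.16213 cm⁴.
Bottom flange (beyond web): 3.8 × 0.8, A = 3.04 cm², y = 0.4 cm, Ī = 0.16213 cm⁴.
Centroid: ȳ = ΣA·y / ΣA = 12 cm.
Transfer each piece to the horizontal axis through the centroid using Ī + A·d² with d = y − 12:
  web: d = 0 cm → contributes +1382.4 cm⁴
  top flange (beyond web): d = 11.6 cm → contributes +409.22 cm⁴
  bottom flange (beyond web): d = -11.6 cm → contributes +409.22 cm⁴
Total I = 2200.8 cm⁴.

I_xx ≈ 2200 cm⁴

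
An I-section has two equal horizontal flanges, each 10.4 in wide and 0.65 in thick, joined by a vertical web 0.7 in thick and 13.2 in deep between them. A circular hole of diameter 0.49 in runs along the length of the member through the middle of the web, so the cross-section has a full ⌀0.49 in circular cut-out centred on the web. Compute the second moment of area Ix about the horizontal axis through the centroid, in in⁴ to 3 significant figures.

Decompose the section into non-overlapping parts with the origin at the bottom-left of its bounding rectangle.
Bottom flange: 10.4 × 0.65, A = 6.76 in², y = 0.325 in, Ī = 0.23801 in⁴.
Web: 0.7 × 13.2, A = 9.24 in², y = 7.25 in, Ī = 134.16 in⁴.
Top flange: 10.4 × 0.65, A = 6.76 in², y = 14.175 in, Ī = 0.23801 in⁴.
Hole (subtracted): ⌀0.49, A = 0.18857 in², y = 7.25 in, Ī = 0.0028298 in⁴.
By symmetry the centroid is at mid-height, ȳ = 7.25 in.
Transfer each piece to the horizontal axis through the centroid using Ī + A·d² with d = y − 7.25:
  bottom flange: d = -6.925 in → contributes +324.42 in⁴
  web: d = 0 in → contributes +134.16 in⁴
  top flange: d = 6.925 in → contributes +324.42 in⁴
  hole: d = 0 in → contributes −0.0028298 in⁴
Total I = 783 in⁴.

Ix ≈ 783 in⁴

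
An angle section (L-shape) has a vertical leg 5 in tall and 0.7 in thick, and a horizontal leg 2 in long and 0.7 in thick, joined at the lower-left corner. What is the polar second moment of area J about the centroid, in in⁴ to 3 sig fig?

J ≈ 11.7 in⁴

Break the section into simple shapes (no overlaps), measuring from the bottom-left corner of the bounding box.
Vertical leg: 0.7 × 5, A = 3.5 in², y = 2.5 in, Ī = 7.2917 in⁴.
Horizontal leg (remainder): 1.3 × 0.7, A = 0.91 in², y = 0.35 in, Ī = 0.037158 in⁴.
Centroid: ȳ = ΣA·y / ΣA = 2.0563 in.
Transfer each piece to the centroidal x-axis using Ī + A·d² with d = y − 2.0563:
  vertical leg: d = 0.44365 in → contributes +7.9806 in⁴
  horizontal leg (remainder): d = -1.7063 in → contributes +2.6867 in⁴
Total I = 10.667 in⁴.
For the y-axis: x̄ = 0.55635 in.
Repeating about the centroidal y-axis gives I_y = 0.9933 in⁴.
Polar second moment: J = I_x + I_y = 11.661 in⁴.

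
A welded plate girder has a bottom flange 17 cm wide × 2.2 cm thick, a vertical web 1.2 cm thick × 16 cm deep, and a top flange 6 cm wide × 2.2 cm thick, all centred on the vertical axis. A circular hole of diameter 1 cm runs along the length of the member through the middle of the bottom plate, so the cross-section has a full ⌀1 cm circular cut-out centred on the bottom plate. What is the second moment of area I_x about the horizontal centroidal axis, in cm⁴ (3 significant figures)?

Split into non-overlapping primitives; take the origin at the lower-left of the bounding box.
Bottom plate: 17 × 2.2, A = 37.4 cm², y = 1.1 cm, Ī = 15.085 cm⁴.
Web plate: 1.2 × 16, A = 19.2 cm², y = 10.2 cm, Ī = 409.6 cm⁴.
Top plate: 6 × 2.2, A = 13.2 cm², y = 19.3 cm, Ī = 5.324 cm⁴.
Hole (subtracted): ⌀1, A = 0.7854 cm², y = 1.1 cm, Ī = 0.049087 cm⁴.
Centroid: ȳ = ΣA·y / ΣA = 7.1126 cm.
Transfer each piece to the horizontal centroidal axis using Ī + A·d² with d = y − 7.1126:
  bottom plate: d = -6.0126 cm → contributes +1367.2 cm⁴
  web plate: d = 3.0874 cm → contributes +592.61 cm⁴
  top plate: d = 12.187 cm → contributes +1965.9 cm⁴
  hole: d = -6.0126 cm → contributes −28.443 cm⁴
Total I = 3897.3 cm⁴.

I_x ≈ 3900 cm⁴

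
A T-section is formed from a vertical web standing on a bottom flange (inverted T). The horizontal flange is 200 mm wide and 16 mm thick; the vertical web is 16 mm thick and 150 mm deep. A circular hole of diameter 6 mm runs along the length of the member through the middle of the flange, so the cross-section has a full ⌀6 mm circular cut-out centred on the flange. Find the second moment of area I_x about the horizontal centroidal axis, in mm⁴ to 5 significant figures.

Treat the section as a set of non-overlapping primitives; coordinates are from the bounding-box lower-left.
Flange: 200 × 16, A = 3 200 mm², y = 8 mm, Ī = 68266.67 mm⁴.
Web: 16 × 150, A = 2 400 mm², y = 91 mm, Ī = 4 500 000 mm⁴.
Hole (subtracted): ⌀6, A = 28.27433 mm², y = 8 mm, Ī = 63.61725 mm⁴.
Centroid: ȳ = ΣA·y / ΣA = 43.75194 mm.
Transfer each piece to the horizontal centroidal axis using Ī + A·d² with d = y − 43.75194:
  flange: d = -35.75194 mm → contributes +4 158 510 mm⁴
  web: d = 47.24806 mm → contributes +9 857 710 mm⁴
  hole: d = -35.75194 mm → contributes −36203.9 mm⁴
Total I = 13 980 017 mm⁴.

I_x ≈ 1.3980 × 10⁷ mm⁴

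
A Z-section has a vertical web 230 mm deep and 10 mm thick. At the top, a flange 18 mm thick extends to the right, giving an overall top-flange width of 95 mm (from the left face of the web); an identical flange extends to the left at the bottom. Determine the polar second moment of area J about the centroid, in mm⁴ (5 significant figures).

J ≈ 5.3370 × 10⁷ mm⁴

Decompose the section into non-overlapping parts with the origin at the bottom-left of its bounding rectangle.
Web: 10 × 230, A = 2 300 mm², y = 115 mm, Ī = 10 139 167 mm⁴.
Top flange (beyond web): 85 × 18, A = 1 530 mm², y = 221 mm, Ī = 41 310 mm⁴.
Bottom flange (beyond web): 85 × 18, A = 1 530 mm², y = 9 mm, Ī = 41 310 mm⁴.
Centroid: ȳ = ΣA·y / ΣA = 115 mm.
Transfer each piece to the centroidal x-axis using Ī + A·d² with d = y − 115:
  web: d = 0 mm → contributes +10 139 167 mm⁴
  top flange (beyond web): d = 106 mm → contributes +17 232 390 mm⁴
  bottom flange (beyond web): d = -106 mm → contributes +17 232 390 mm⁴
Total I = 44 603 947 mm⁴.
For the y-axis: x̄ = 90 mm.
Repeating about the centroidal y-axis gives I_y = 8 765 667 mm⁴.
Polar second moment: J = I_x + I_y = 53 369 613 mm⁴.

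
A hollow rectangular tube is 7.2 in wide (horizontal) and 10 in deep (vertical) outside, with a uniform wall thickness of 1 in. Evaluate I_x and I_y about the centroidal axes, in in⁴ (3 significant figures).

I_x ≈ 378 in⁴, I_y ≈ 217 in⁴

Break the section into simple shapes (no overlaps), measuring from the bottom-left corner of the bounding box.
Outer rectangle: 7.2 × 10, A = 72 in², y = 5 in, Ī = 600 in⁴.
Inner void (subtracted): 5.2 × 8, A = 41.6 in², y = 5 in, Ī = 221.87 in⁴.
By symmetry the centroid is at mid-height, ȳ = 5 in.
All pieces are centred on the centroidal x-axis, so I = ΣĪ (holes subtracted) = 378.13 in⁴.
Repeating about the centroidal y-axis gives I_y = 217.3 in⁴.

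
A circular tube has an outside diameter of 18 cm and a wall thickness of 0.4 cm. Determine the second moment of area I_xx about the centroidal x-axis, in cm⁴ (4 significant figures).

I_xx ≈ 856.8 cm⁴

Break the section into simple shapes (no overlaps), measuring from the bottom-left corner of the bounding box.
Outer circle: ⌀18, A = 254.469 cm², y = 9 cm, Ī = 5 153 cm⁴.
Bore (subtracted): ⌀17.2, A = 232.352 cm², y = 9 cm, Ī = 4296.19 cm⁴.
By symmetry the centroid is at mid-height, ȳ = 9 cm.
All pieces are centred on the centroidal x-axis, so I = ΣĪ (holes subtracted) = 856.805 cm⁴.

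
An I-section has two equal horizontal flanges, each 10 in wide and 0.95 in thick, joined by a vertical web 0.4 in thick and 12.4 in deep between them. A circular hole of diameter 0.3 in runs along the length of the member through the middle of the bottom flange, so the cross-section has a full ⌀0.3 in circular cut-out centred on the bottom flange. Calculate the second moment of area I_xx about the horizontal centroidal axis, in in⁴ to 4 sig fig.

Treat the section as a set of non-overlapping primitives; coordinates are from the bounding-box lower-left.
Bottom flange: 10 × 0.95, A = 9.5 in², y = 0.475 in, Ī = 0.714479 in⁴.
Web: 0.4 × 12.4, A = 4.96 in², y = 7.15 in, Ī = 63.5541 in⁴.
Top flange: 10 × 0.95, A = 9.5 in², y = 13.825 in, Ī = 0.714479 in⁴.
Hole (subtracted): ⌀0.3, A = 0.0706858 in², y = 0.475 in, Ī = 0.000397608 in⁴.
Centroid: ȳ = ΣA·y / ΣA = 7.16975 in.
Transfer each piece to the horizontal centroidal axis using Ī + A·d² with d = y − 7.16975:
  bottom flange: d = -6.69475 in → contributes +426.501 in⁴
  web: d = -0.0197506 in → contributes +63.5561 in⁴
  top flange: d = 6.65525 in → contributes +421.492 in⁴
  hole: d = -6.69475 in → contributes −3.16851 in⁴
Total I = 908.381 in⁴.

I_xx ≈ 908.4 in⁴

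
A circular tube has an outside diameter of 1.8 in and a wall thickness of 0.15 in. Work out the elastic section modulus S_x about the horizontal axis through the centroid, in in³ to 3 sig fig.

S_x ≈ 0.296 in³

Treat the section as a set of non-overlapping primitives; coordinates are from the bounding-box lower-left.
Outer circle: ⌀1.8, A = 2.5447 in², y = 0.9 in, Ī = 0.5153 in⁴.
Bore (subtracted): ⌀1.5, A = 1.7671 in², y = 0.9 in, Ī = 0.2485 in⁴.
By symmetry the centroid is at mid-height, ȳ = 0.9 in.
All pieces are centred on the horizontal axis through the centroid, so I = ΣĪ (holes subtracted) = 0.26679 in⁴.
Extreme fibre distance c = 0.9 in; S = I/c = 0.29644 in³.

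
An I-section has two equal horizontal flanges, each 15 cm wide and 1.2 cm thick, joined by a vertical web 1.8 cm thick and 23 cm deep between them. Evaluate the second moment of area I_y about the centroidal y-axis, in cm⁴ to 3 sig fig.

I_y ≈ 686 cm⁴

Split into non-overlapping primitives; take the origin at the lower-left of the bounding box.
Bottom flange: 15 × 1.2, A = 18 cm², x = 7.5 cm, Ī = 337.5 cm⁴.
Web: 1.8 × 23, A = 41.4 cm², x = 7.5 cm, Ī = 11.178 cm⁴.
Top flange: 15 × 1.2, A = 18 cm², x = 7.5 cm, Ī = 337.5 cm⁴.
By symmetry the centroid is at mid-width, x̄ = 7.5 cm.
All pieces are centred on the centroidal y-axis, so I = ΣĪ = 686.18 cm⁴.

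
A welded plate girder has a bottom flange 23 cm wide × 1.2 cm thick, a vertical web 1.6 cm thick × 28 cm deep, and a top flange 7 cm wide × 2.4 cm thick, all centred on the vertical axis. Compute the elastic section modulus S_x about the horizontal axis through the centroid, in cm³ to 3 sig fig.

Treat the section as a set of non-overlapping primitives; coordinates are from the bounding-box lower-left.
Bottom plate: 23 × 1.2, A = 27.6 cm², y = 0.6 cm, Ī = 3.312 cm⁴.
Web plate: 1.6 × 28, A = 44.8 cm², y = 15.2 cm, Ī = 2926.9 cm⁴.
Top plate: 7 × 2.4, A = 16.8 cm², y = 30.4 cm, Ī = 8.064 cm⁴.
Centroid: ȳ = ΣA·y / ΣA = 13.545 cm.
Transfer each piece to the horizontal axis through the centroid using Ī + A·d² with d = y − 13.545:
  bottom plate: d = -12.945 cm → contributes +4628.5 cm⁴
  web plate: d = 1.6547 cm → contributes +3049.6 cm⁴
  top plate: d = 16.855 cm → contributes +4780.6 cm⁴
Total I = 12 459 cm⁴.
Extreme fibre distance c = 18.055 cm; S = I/c = 690.06 cm³.

S_x ≈ 690 cm³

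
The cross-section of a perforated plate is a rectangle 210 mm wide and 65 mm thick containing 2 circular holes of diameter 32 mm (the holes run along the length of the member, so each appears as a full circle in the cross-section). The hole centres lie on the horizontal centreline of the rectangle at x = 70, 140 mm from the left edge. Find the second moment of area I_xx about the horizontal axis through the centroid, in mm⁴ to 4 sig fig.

Break the section into simple shapes (no overlaps), measuring from the bottom-left corner of the bounding box.
Plate: 210 × 65, A = 13 650 mm², y = 32.5 mm, Ī = 4 805 938 mm⁴.
Hole 1 (subtracted): ⌀32, A = 804.248 mm², y = 32.5 mm, Ī = 51471.9 mm⁴.
Hole 2 (subtracted): ⌀32, A = 804.248 mm², y = 32.5 mm, Ī = 51471.9 mm⁴.
By symmetry the centroid is at mid-height, ȳ = 32.5 mm.
All pieces are centred on the horizontal axis through the centroid, so I = ΣĪ (holes subtracted) = 4 702 994 mm⁴.

I_xx ≈ 4.703 × 10⁶ mm⁴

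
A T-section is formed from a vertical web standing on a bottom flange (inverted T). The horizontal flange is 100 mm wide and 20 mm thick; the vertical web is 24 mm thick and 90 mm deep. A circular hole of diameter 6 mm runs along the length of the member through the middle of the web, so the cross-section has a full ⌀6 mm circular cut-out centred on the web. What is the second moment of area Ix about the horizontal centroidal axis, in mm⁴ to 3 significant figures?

Ix ≈ 4.65 × 10⁶ mm⁴

Break the section into simple shapes (no overlaps), measuring from the bottom-left corner of the bounding box.
Flange: 100 × 20, A = 2 000 mm², y = 10 mm, Ī = 66 667 mm⁴.
Web: 24 × 90, A = 2 160 mm², y = 65 mm, Ī = 1 458 000 mm⁴.
Hole (subtracted): ⌀6, A = 28.274 mm², y = 65 mm, Ī = 63.617 mm⁴.
Centroid: ȳ = ΣA·y / ΣA = 38.377 mm.
Transfer each piece to the horizontal centroidal axis using Ī + A·d² with d = y − 38.377:
  flange: d = -28.377 mm → contributes +1 677 146 mm⁴
  web: d = 26.623 mm → contributes +2 989 003 mm⁴
  hole: d = 26.623 mm → contributes −20 104 mm⁴
Total I = 4 646 045 mm⁴.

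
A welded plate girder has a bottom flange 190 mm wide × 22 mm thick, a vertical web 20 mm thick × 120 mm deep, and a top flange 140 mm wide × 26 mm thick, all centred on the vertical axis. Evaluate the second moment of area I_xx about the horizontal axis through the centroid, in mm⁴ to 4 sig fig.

I_xx ≈ 4.363 × 10⁷ mm⁴

Split into non-overlapping primitives; take the origin at the lower-left of the bounding box.
Bottom plate: 190 × 22, A = 4 180 mm², y = 11 mm, Ī = 168 593 mm⁴.
Web plate: 20 × 120, A = 2 400 mm², y = 82 mm, Ī = 2 880 000 mm⁴.
Top plate: 140 × 26, A = 3 640 mm², y = 155 mm, Ī = 205 053 mm⁴.
Centroid: ȳ = ΣA·y / ΣA = 78.9609 mm.
Transfer each piece to the horizontal axis through the centroid using Ī + A·d² with d = y − 78.9609:
  bottom plate: d = -67.9609 mm → contributes +19 474 670 mm⁴
  web plate: d = 3.03914 mm → contributes +2 902 167 mm⁴
  top plate: d = 76.0391 mm → contributes +21 251 354 mm⁴
Total I = 43 628 191 mm⁴.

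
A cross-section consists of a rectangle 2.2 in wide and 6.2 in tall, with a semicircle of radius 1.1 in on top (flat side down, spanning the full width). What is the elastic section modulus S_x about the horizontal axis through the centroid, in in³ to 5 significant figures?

Break the section into simple shapes (no overlaps), measuring from the bottom-left corner of the bounding box.
Rectangular body: 2.2 × 6.2, A = 13.64 in², y = 3.1 in, Ī = 43.69347 in⁴.
Semicircular cap: semicircle r = 1.1, A = 1.900664 in², y = 6.666854 in, Ī = 0.1606952 in⁴.
Centroid: ȳ = ΣA·y / ΣA = 3.536236 in.
Transfer each piece to the horizontal axis through the centroid using Ī + A·d² with d = y − 3.536236:
  rectangular body: d = -0.4362356 in → contributes +46.28918 in⁴
  semicircular cap: d = 3.130619 in → contributes +18.78867 in⁴
Total I = 65.07785 in⁴.
Extreme fibre distance c = 3.763764 in; S = I/c = 17.29063 in³.

S_x ≈ 17.291 in³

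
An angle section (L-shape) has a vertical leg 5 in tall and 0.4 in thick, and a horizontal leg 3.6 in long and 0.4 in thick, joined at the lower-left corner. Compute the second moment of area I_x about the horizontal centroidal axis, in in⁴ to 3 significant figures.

I_x ≈ 8.31 in⁴

Break the section into simple shapes (no overlaps), measuring from the bottom-left corner of the bounding box.
Vertical leg: 0.4 × 5, A = 2 in², y = 2.5 in, Ī = 4.1667 in⁴.
Horizontal leg (remainder): 3.2 × 0.4, A = 1.28 in², y = 0.2 in, Ī = 0.017067 in⁴.
Centroid: ȳ = ΣA·y / ΣA = 1.6024 in.
Transfer each piece to the horizontal centroidal axis using Ī + A·d² with d = y − 1.6024:
  vertical leg: d = 0.89756 in → contributes +5.7779 in⁴
  horizontal leg (remainder): d = -1.4024 in → contributes +2.5346 in⁴
Total I = 8.3125 in⁴.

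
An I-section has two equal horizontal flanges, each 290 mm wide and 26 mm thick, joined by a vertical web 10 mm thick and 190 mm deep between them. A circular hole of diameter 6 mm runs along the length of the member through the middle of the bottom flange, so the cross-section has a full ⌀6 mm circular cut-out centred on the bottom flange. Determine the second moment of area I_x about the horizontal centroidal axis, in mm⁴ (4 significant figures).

Split into non-overlapping primitives; take the origin at the lower-left of the bounding box.
Bottom flange: 290 × 26, A = 7 540 mm², y = 13 mm, Ī = 424 753 mm⁴.
Web: 10 × 190, A = 1 900 mm², y = 121 mm, Ī = 5 715 833 mm⁴.
Top flange: 290 × 26, A = 7 540 mm², y = 229 mm, Ī = 424 753 mm⁴.
Hole (subtracted): ⌀6, A = 28.2743 mm², y = 13 mm, Ī = 63.6173 mm⁴.
Centroid: ȳ = ΣA·y / ΣA = 121.18 mm.
Transfer each piece to the horizontal centroidal axis using Ī + A·d² with d = y − 121.18:
  bottom flange: d = -108.18 mm → contributes +88 664 936 mm⁴
  web: d = -0.180137 mm → contributes +5 715 895 mm⁴
  top flange: d = 107.82 mm → contributes +88 078 180 mm⁴
  hole: d = -108.18 mm → contributes −330 957 mm⁴
Total I = 182 128 054 mm⁴.

I_x ≈ 1.821 × 10⁸ mm⁴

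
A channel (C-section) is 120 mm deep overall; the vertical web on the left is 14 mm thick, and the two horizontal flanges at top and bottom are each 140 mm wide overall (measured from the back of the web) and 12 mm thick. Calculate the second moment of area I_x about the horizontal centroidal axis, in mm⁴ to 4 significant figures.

I_x ≈ 1.087 × 10⁷ mm⁴

Split into non-overlapping primitives; take the origin at the lower-left of the bounding box.
Web: 14 × 120, A = 1 680 mm², y = 60 mm, Ī = 2 016 000 mm⁴.
Top flange (beyond web): 126 × 12, A = 1 512 mm², y = 114 mm, Ī = 18 144 mm⁴.
Bottom flange (beyond web): 126 × 12, A = 1 512 mm², y = 6 mm, Ī = 18 144 mm⁴.
By symmetry the centroid is at mid-height, ȳ = 60 mm.
Transfer each piece to the horizontal centroidal axis using Ī + A·d² with d = y − 60:
  web: d = 0 mm → contributes +2 016 000 mm⁴
  top flange (beyond web): d = 54 mm → contributes +4 427 136 mm⁴
  bottom flange (beyond web): d = -54 mm → contributes +4 427 136 mm⁴
Total I = 10 870 272 mm⁴.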